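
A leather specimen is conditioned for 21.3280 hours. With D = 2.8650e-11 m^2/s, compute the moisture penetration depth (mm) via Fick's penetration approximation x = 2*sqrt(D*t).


t = 21.3280 hr * 3600 = 76780.8000 s
D * t = 2.8650e-11 * 76780.8000 = 2.1998e-06
x = 2 * sqrt(D*t) = 2 * sqrt(2.1998e-06) = 0.00296632 m = 2.9663 mm


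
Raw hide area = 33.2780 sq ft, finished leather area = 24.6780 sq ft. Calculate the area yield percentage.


Formula: Yield = finished / raw * 100
Substituting: Yield = 24.6780 / 33.2780 * 100
Result: 74.1571 %


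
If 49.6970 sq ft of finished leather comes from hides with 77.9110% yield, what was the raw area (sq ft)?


Formula: raw = finished * 100 / yield
Substituting: raw = 49.6970 * 100 / 77.9110
Result: 63.7869 sq ft


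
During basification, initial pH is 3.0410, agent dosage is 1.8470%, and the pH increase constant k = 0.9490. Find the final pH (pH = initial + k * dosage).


Formula: pH_final = pH_initial + k * base_pct
Substituting: pH_final = 3.0410 + 0.9490 * 1.8470
Result: 4.7938


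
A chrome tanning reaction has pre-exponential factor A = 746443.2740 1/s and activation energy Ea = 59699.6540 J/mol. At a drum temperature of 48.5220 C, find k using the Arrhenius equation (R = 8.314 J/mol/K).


T_K = T_C + 273.15 = 48.5220 + 273.15 = 321.6720 K
exponent = -Ea / (R * T_K) = -59699.6540 / (8.314 * 321.6720) = -22.3228
k = A * exp(exponent) = 746443.2740 * exp(-22.3228) = 1.5078e-04 1/s


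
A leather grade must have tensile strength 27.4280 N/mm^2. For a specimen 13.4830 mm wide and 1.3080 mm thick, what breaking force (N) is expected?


Formula: F = TS * w * t
Substituting: F = 27.4280 * 13.4830 * 1.3080
Result: 483.7137 N


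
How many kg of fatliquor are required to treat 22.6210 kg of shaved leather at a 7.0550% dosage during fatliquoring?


Formula: Fat = substrate * pct / 100
Substituting: Fat = 22.6210 * 7.0550 / 100
Result: 1.5959 kg


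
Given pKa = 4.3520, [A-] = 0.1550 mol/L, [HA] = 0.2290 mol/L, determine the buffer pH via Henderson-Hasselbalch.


ratio = [A-] / [HA] = 0.1550 / 0.2290 = 0.6769
log10(ratio) = -0.1695
pH = pKa + log10(ratio) = 4.3520 - 0.1695 = 4.1825


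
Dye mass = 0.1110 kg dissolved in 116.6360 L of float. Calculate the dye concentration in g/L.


Formula: Conc = dye_mass(kg) / volume(L) * 1000
Substituting: Conc = 0.1110 / 116.6360 * 1000
Result: 0.9517 g/L


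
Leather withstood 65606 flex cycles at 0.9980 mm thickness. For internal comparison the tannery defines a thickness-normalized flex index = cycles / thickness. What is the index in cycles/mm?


Formula: Index = cycles / thickness
Substituting: Index = 65606 / 0.9980
Result: 65737.4749 cycles/mm


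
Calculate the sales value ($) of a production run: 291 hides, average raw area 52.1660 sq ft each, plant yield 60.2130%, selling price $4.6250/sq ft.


Raw_total = N * avg_area = 291 * 52.1660 = 15180.3060 sq ft
Finished = Raw_total * yield / 100 = 15180.3060 * 60.2130 / 100 = 9140.5177 sq ft
Value = Finished * price = 9140.5177 * 4.6250 = 42274.8941 $


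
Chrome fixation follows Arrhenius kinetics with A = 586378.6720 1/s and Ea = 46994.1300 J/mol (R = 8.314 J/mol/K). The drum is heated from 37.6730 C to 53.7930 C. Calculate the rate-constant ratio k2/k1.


T1 = 37.6730 + 273.15 = 310.8230 K; T2 = 53.7930 + 273.15 = 326.9430 K
k1 = A * exp(-Ea/(R*T1)) = 586378.6720 * exp(-46994.1300/(8.314*310.8230)) = 0.00741999 1/s
k2 = A * exp(-Ea/(R*T2)) = 586378.6720 * exp(-46994.1300/(8.314*326.9430)) = 0.0181888 1/s
k2/k1 = 0.0181888 / 0.00741999 = 2.4513


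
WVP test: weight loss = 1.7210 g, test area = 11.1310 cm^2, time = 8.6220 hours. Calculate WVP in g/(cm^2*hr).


Formula: WVP = loss / (area * time)
Substituting: WVP = 1.7210 / (11.1310 * 8.6220)
Result: 0.0179324 g/(cm^2*hr)


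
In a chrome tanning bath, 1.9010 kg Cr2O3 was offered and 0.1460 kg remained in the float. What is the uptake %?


Formula: Uptake = (offered - residual) / offered * 100
Substituting: Uptake = (1.9010 - 0.1460) / 1.9010 * 100
Result: 92.3198 %


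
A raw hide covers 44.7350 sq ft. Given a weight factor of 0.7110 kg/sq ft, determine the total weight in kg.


Formula: Weight = area * weight_per_sqft
Substituting: Weight = 44.7350 * 0.7110
Result: 31.8066 kg


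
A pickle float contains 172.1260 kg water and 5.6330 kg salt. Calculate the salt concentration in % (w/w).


Formula: Conc = salt / (water + salt) * 100
Substituting: Conc = 5.6330 / (172.1260 + 5.6330) * 100
Result: 3.1689 %


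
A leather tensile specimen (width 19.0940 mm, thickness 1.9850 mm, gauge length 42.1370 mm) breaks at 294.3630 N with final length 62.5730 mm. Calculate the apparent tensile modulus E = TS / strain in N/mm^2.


TS = F / (w * t) = 294.3630 / (19.0940 * 1.9850) = 7.7665 N/mm^2
strain = (Lf - L0) / L0 = (62.5730 - 42.1370) / 42.1370 = 0.4850
E = TS / strain = 7.7665 / 0.4850 = 16.0138 N/mm^2


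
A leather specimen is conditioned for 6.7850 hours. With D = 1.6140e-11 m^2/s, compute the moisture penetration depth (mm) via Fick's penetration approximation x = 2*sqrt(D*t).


t = 6.7850 hr * 3600 = 24426.0000 s
D * t = 1.6140e-11 * 24426.0000 = 3.9424e-07
x = 2 * sqrt(D*t) = 2 * sqrt(3.9424e-07) = 0.00125576 m = 1.2558 mm


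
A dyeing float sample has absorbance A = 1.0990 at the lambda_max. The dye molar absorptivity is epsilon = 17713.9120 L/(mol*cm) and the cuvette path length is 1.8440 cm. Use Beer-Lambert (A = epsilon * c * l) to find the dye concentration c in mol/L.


Formula: c = A / (epsilon * l)
Substituting: c = 1.0990 / (17713.9120 * 1.8440)
Result: 3.3645e-05 mol/L


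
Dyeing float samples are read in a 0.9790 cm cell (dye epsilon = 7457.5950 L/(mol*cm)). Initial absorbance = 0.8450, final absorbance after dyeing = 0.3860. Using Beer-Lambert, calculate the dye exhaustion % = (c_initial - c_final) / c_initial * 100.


c_initial = A_i / (epsilon * l) = 0.8450 / (7457.5950 * 0.9790) = 1.1574e-04 mol/L
c_final = A_f / (epsilon * l) = 0.3860 / (7457.5950 * 0.9790) = 5.2870e-05 mol/L
Exhaustion = (c_initial - c_final) / c_initial * 100 = (1.1574e-04 - 5.2870e-05) / 1.1574e-04 * 100 = 54.3195 %


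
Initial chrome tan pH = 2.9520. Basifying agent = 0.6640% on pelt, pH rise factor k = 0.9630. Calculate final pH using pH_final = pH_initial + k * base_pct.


Formula: pH_final = pH_initial + k * base_pct
Substituting: pH_final = 2.9520 + 0.9630 * 0.6640
Result: 3.5914


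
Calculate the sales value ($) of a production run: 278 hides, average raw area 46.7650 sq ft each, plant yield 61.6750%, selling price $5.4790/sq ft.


Raw_total = N * avg_area = 278 * 46.7650 = 13000.6700 sq ft
Finished = Raw_total * yield / 100 = 13000.6700 * 61.6750 / 100 = 8018.1632 sq ft
Value = Finished * price = 8018.1632 * 5.4790 = 43931.5163 $


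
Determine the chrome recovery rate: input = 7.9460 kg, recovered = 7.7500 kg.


Formula: Recovery = recovered / input * 100
Substituting: Recovery = 7.7500 / 7.9460 * 100
Result: 97.5334 %


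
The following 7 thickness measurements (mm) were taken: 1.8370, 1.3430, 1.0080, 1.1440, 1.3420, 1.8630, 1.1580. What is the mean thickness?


Formula: Average = sum / n
Substituting: Average = 9.6950 / 7
Result: 1.3850 mm


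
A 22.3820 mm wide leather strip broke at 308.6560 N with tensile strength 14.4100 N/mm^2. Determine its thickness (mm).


Formula: t = F / (TS * w)
Substituting: t = 308.6560 / (14.4100 * 22.3820)
Result: 0.9570 mm


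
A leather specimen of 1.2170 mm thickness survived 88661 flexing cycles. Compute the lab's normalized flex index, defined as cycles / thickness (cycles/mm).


Formula: Index = cycles / thickness
Substituting: Index = 88661 / 1.2170
Result: 72852.0953 cycles/mm


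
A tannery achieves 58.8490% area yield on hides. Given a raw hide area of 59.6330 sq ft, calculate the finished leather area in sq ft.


Formula: finished = raw * yield / 100
Substituting: finished = 59.6330 * 58.8490 / 100
Result: 35.0934 sq ft


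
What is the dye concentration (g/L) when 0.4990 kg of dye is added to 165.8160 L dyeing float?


Formula: Conc = dye_mass(kg) / volume(L) * 1000
Substituting: Conc = 0.4990 / 165.8160 * 1000
Result: 3.0094 g/L


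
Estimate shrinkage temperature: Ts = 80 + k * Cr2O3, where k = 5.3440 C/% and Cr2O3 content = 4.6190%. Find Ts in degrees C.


Formula: Ts = 80 + k * Cr2O3
Substituting: Ts = 80 + 5.3440 * 4.6190
Result: 104.6839 C


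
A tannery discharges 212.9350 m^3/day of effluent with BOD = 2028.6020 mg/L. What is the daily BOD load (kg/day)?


Formula: BOD_load = volume * conc / 1000
Substituting: BOD_load = 212.9350 * 2028.6020 / 1000
Result: 431.9604 kg/day


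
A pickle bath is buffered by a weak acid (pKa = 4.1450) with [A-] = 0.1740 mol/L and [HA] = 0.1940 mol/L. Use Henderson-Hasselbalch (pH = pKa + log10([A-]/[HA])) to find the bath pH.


ratio = [A-] / [HA] = 0.1740 / 0.1940 = 0.8969
log10(ratio) = -0.0472525
pH = pKa + log10(ratio) = 4.1450 - 0.0472525 = 4.0977


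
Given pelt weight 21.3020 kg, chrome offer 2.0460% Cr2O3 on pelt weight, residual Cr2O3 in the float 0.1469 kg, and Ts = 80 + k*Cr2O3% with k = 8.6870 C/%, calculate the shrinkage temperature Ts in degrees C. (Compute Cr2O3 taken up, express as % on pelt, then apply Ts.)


Offered = pelt * offer_pct / 100 = 21.3020 * 2.0460 / 100 = 0.4358 kg
Uptake = offered - residual = 0.4358 - 0.1469 = 0.2889 kg
Cr2O3% on pelt = uptake / pelt * 100 = 0.2889 / 21.3020 * 100 = 1.3564 %
Ts = 80 + k * Cr2O3% = 80 + 8.6870 * 1.3564 = 91.7830 C


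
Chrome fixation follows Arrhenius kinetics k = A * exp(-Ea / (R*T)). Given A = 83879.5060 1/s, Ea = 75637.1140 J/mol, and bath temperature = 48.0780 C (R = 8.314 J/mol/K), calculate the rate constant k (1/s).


T_K = T_C + 273.15 = 48.0780 + 273.15 = 321.2280 K
exponent = -Ea / (R * T_K) = -75637.1140 / (8.314 * 321.2280) = -28.3212
k = A * exp(exponent) = 83879.5060 * exp(-28.3212) = 4.2065e-08 1/s


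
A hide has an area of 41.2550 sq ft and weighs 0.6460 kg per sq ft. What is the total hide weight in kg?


Formula: Weight = area * weight_per_sqft
Substituting: Weight = 41.2550 * 0.6460
Result: 26.6507 kg


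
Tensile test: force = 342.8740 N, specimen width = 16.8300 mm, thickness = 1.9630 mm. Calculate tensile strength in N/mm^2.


Formula: TS = force / (width * thickness)
Substituting: TS = 342.8740 / (16.8300 * 1.9630)
Result: 10.3784 N/mm^2


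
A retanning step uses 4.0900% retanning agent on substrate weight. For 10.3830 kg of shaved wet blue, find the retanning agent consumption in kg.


Formula: Retan = substrate * pct / 100
Substituting: Retan = 10.3830 * 4.0900 / 100
Result: 0.4247 kg


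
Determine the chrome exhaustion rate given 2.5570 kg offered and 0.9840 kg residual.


Formula: Uptake = (offered - residual) / offered * 100
Substituting: Uptake = (2.5570 - 0.9840) / 2.5570 * 100
Result: 61.5174 %


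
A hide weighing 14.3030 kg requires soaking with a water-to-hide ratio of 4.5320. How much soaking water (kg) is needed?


Formula: Water = hide_weight * ratio
Substituting: Water = 14.3030 * 4.5320
Result: 64.8212 kg


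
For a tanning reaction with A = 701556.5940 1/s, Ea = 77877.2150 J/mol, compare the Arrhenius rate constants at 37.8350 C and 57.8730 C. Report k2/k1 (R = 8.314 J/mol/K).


T1 = 37.8350 + 273.15 = 310.9850 K; T2 = 57.8730 + 273.15 = 331.0230 K
k1 = A * exp(-Ea/(R*T1)) = 701556.5940 * exp(-77877.2150/(8.314*310.9850)) = 5.8201e-08 1/s
k2 = A * exp(-Ea/(R*T2)) = 701556.5940 * exp(-77877.2150/(8.314*331.0230)) = 3.6040e-07 1/s
k2/k1 = 3.6040e-07 / 5.8201e-08 = 6.1922


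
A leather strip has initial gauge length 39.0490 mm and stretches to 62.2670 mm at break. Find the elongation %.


Formula: Elongation = (Lf - L0) / L0 * 100
Substituting: Elongation = (62.2670 - 39.0490) / 39.0490 * 100
Result: 59.4586 %


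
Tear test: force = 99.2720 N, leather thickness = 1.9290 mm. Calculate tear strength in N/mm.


Formula: Tear strength = force / thickness
Substituting: Tear strength = 99.2720 / 1.9290
Result: 51.4629 N/mm


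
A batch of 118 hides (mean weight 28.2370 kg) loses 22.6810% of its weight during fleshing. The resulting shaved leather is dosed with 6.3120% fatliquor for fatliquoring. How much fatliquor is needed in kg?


Total_raw = N * avg_wt = 118 * 28.2370 = 3331.9660 kg
Substrate = Total_raw * (1 - loss/100) = 3331.9660 * (1 - 22.6810/100) = 2576.2428 kg
Fat = Substrate * pct / 100 = 2576.2428 * 6.3120 / 100 = 162.6124 kg


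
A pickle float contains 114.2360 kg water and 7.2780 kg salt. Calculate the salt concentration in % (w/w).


Formula: Conc = salt / (water + salt) * 100
Substituting: Conc = 7.2780 / (114.2360 + 7.2780) * 100
Result: 5.9894 %


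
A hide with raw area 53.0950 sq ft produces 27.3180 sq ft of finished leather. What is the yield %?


Formula: Yield = finished / raw * 100
Substituting: Yield = 27.3180 / 53.0950 * 100
Result: 51.4512 %


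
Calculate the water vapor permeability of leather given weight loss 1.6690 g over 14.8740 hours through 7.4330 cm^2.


Formula: WVP = loss / (area * time)
Substituting: WVP = 1.6690 / (7.4330 * 14.8740)
Result: 0.0150961 g/(cm^2*hr)


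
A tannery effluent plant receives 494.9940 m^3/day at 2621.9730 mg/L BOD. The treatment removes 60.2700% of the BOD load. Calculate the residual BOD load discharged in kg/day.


Load_in = volume * conc / 1000 = 494.9940 * 2621.9730 / 1000 = 1297.8609 kg/day
Removed = Load_in * eff / 100 = 1297.8609 * 60.2700 / 100 = 782.2208 kg/day
Load_out = Load_in - Removed = 1297.8609 - 782.2208 = 515.6401 kg/day


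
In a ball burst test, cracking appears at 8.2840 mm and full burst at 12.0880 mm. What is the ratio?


Formula: Ratio = crack / burst
Substituting: Ratio = 8.2840 / 12.0880
Result: 0.6853


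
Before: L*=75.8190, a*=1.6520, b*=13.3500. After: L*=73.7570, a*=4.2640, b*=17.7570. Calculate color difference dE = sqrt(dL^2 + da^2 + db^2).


dL = -2.0620, da = 2.6120, db = 4.4070
dE = sqrt((-2.0620)^2 + 2.6120^2 + 4.4070^2) = 5.5223


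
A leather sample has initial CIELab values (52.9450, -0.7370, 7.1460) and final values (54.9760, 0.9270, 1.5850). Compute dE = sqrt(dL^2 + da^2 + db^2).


dL = 2.0310, da = 1.6640, db = -5.5610
dE = sqrt(2.0310^2 + 1.6640^2 + (-5.5610)^2) = 6.1497


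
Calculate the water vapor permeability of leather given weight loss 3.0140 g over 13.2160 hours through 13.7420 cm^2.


Formula: WVP = loss / (area * time)
Substituting: WVP = 3.0140 / (13.7420 * 13.2160)
Result: 0.0165956 g/(cm^2*hr)


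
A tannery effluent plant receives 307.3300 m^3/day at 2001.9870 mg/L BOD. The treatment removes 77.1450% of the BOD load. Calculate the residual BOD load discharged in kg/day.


Load_in = volume * conc / 1000 = 307.3300 * 2001.9870 / 1000 = 615.2707 kg/day
Removed = Load_in * eff / 100 = 615.2707 * 77.1450 / 100 = 474.6506 kg/day
Load_out = Load_in - Removed = 615.2707 - 474.6506 = 140.6201 kg/day


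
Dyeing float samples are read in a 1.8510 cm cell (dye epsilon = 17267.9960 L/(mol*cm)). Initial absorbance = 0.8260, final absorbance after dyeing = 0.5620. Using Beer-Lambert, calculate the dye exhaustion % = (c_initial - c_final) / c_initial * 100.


c_initial = A_i / (epsilon * l) = 0.8260 / (17267.9960 * 1.8510) = 2.5842e-05 mol/L
c_final = A_f / (epsilon * l) = 0.5620 / (17267.9960 * 1.8510) = 1.7583e-05 mol/L
Exhaustion = (c_initial - c_final) / c_initial * 100 = (2.5842e-05 - 1.7583e-05) / 2.5842e-05 * 100 = 31.9613 %


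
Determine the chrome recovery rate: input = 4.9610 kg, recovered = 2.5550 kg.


Formula: Recovery = recovered / input * 100
Substituting: Recovery = 2.5550 / 4.9610 * 100
Result: 51.5017 %


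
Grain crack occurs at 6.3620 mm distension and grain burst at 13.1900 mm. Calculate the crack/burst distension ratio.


Formula: Ratio = crack / burst
Substituting: Ratio = 6.3620 / 13.1900
Result: 0.4823


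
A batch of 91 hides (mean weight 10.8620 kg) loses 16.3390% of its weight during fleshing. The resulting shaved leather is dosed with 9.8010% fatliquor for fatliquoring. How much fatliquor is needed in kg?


Total_raw = N * avg_wt = 91 * 10.8620 = 988.4420 kg
Substrate = Total_raw * (1 - loss/100) = 988.4420 * (1 - 16.3390/100) = 826.9405 kg
Fat = Substrate * pct / 100 = 826.9405 * 9.8010 / 100 = 81.0484 kg


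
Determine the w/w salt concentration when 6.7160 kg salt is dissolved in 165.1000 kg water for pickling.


Formula: Conc = salt / (water + salt) * 100
Substituting: Conc = 6.7160 / (165.1000 + 6.7160) * 100
Result: 3.9088 %


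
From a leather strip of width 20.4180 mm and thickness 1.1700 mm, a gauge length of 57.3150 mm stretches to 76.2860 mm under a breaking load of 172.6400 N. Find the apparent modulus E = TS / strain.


TS = F / (w * t) = 172.6400 / (20.4180 * 1.1700) = 7.2267 N/mm^2
strain = (Lf - L0) / L0 = (76.2860 - 57.3150) / 57.3150 = 0.3310
E = TS / strain = 7.2267 / 0.3310 = 21.8334 N/mm^2


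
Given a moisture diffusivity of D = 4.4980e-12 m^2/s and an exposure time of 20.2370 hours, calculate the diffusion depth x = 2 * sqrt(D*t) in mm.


t = 20.2370 hr * 3600 = 72853.2000 s
D * t = 4.4980e-12 * 72853.2000 = 3.2769e-07
x = 2 * sqrt(D*t) = 2 * sqrt(3.2769e-07) = 0.00114489 m = 1.1449 mm


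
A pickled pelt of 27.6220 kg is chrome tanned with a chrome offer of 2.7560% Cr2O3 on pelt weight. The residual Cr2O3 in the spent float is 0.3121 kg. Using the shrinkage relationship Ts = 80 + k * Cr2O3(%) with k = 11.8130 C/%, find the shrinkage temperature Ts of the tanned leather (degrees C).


Offered = pelt * offer_pct / 100 = 27.6220 * 2.7560 / 100 = 0.7613 kg
Uptake = offered - residual = 0.7613 - 0.3121 = 0.4492 kg
Cr2O3% on pelt = uptake / pelt * 100 = 0.4492 / 27.6220 * 100 = 1.6261 %
Ts = 80 + k * Cr2O3% = 80 + 11.8130 * 1.6261 = 99.2092 C


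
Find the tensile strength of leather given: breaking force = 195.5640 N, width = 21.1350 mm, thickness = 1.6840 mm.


Formula: TS = force / (width * thickness)
Substituting: TS = 195.5640 / (21.1350 * 1.6840)
Result: 5.4947 N/mm^2


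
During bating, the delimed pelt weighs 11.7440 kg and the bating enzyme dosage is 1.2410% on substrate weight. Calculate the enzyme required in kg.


Formula: Enzyme = substrate * pct / 100
Substituting: Enzyme = 11.7440 * 1.2410 / 100
Result: 0.1457 kg


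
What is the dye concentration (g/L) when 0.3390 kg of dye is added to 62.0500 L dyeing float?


Formula: Conc = dye_mass(kg) / volume(L) * 1000
Substituting: Conc = 0.3390 / 62.0500 * 1000
Result: 5.4633 g/L


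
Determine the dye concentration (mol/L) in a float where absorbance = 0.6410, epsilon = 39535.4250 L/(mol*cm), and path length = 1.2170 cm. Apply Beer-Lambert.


Formula: c = A / (epsilon * l)
Substituting: c = 0.6410 / (39535.4250 * 1.2170)
Result: 1.3322e-05 mol/L


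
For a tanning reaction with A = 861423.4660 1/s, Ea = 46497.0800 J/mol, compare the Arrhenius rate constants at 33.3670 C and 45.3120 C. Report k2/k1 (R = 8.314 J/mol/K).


T1 = 33.3670 + 273.15 = 306.5170 K; T2 = 45.3120 + 273.15 = 318.4620 K
k1 = A * exp(-Ea/(R*T1)) = 861423.4660 * exp(-46497.0800/(8.314*306.5170)) = 0.0102612 1/s
k2 = A * exp(-Ea/(R*T2)) = 861423.4660 * exp(-46497.0800/(8.314*318.4620)) = 0.0203431 1/s
k2/k1 = 0.0203431 / 0.0102612 = 1.9825


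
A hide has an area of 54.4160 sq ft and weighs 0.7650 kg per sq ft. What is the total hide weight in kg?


Formula: Weight = area * weight_per_sqft
Substituting: Weight = 54.4160 * 0.7650
Result: 41.6282 kg


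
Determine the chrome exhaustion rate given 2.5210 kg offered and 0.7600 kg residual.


Formula: Uptake = (offered - residual) / offered * 100
Substituting: Uptake = (2.5210 - 0.7600) / 2.5210 * 100
Result: 69.8532 %


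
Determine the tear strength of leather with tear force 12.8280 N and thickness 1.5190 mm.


Formula: Tear strength = force / thickness
Substituting: Tear strength = 12.8280 / 1.5190
Result: 8.4450 N/mm


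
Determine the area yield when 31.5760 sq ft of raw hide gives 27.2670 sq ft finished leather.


Formula: Yield = finished / raw * 100
Substituting: Yield = 27.2670 / 31.5760 * 100
Result: 86.3536 %


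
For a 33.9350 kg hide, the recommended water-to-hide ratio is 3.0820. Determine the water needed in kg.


Formula: Water = hide_weight * ratio
Substituting: Water = 33.9350 * 3.0820
Result: 104.5877 kg


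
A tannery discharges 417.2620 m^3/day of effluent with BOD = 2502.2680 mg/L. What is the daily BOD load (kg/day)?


Formula: BOD_load = volume * conc / 1000
Substituting: BOD_load = 417.2620 * 2502.2680 / 1000
Result: 1044.1014 kg/day


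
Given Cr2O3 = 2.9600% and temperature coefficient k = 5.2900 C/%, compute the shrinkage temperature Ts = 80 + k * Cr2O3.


Formula: Ts = 80 + k * Cr2O3
Substituting: Ts = 80 + 5.2900 * 2.9600
Result: 95.6584 C


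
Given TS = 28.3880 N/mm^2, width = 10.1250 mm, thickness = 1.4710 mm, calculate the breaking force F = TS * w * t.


Formula: F = TS * w * t
Substituting: F = 28.3880 * 10.1250 * 1.4710
Result: 422.8073 N


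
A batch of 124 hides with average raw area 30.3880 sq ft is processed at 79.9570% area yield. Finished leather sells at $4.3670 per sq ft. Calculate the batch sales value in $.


Raw_total = N * avg_area = 124 * 30.3880 = 3768.1120 sq ft
Finished = Raw_total * yield / 100 = 3768.1120 * 79.9570 / 100 = 3012.8693 sq ft
Value = Finished * price = 3012.8693 * 4.3670 = 13157.2003 $


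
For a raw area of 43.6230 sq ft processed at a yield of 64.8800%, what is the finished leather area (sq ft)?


Formula: finished = raw * yield / 100
Substituting: finished = 43.6230 * 64.8800 / 100
Result: 28.3026 sq ft


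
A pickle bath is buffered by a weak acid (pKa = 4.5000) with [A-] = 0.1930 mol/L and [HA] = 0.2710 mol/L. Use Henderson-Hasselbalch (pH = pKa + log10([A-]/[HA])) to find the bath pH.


ratio = [A-] / [HA] = 0.1930 / 0.2710 = 0.7122
log10(ratio) = -0.1474
pH = pKa + log10(ratio) = 4.5000 - 0.1474 = 4.3526


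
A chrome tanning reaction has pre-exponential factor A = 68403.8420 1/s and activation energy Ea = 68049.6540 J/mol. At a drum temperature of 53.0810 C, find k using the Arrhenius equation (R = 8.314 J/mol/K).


T_K = T_C + 273.15 = 53.0810 + 273.15 = 326.2310 K
exponent = -Ea / (R * T_K) = -68049.6540 / (8.314 * 326.2310) = -25.0894
k = A * exp(exponent) = 68403.8420 * exp(-25.0894) = 8.6873e-07 1/s


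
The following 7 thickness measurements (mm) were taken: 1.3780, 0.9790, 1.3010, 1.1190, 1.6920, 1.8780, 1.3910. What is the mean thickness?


Formula: Average = sum / n
Substituting: Average = 9.7380 / 7
Result: 1.3911 mm


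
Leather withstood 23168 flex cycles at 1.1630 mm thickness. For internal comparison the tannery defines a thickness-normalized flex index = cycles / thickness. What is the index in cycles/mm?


Formula: Index = cycles / thickness
Substituting: Index = 23168 / 1.1630
Result: 19920.8942 cycles/mm


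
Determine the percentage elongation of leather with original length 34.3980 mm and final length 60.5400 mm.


Formula: Elongation = (Lf - L0) / L0 * 100
Substituting: Elongation = (60.5400 - 34.3980) / 34.3980 * 100
Result: 75.9986 %


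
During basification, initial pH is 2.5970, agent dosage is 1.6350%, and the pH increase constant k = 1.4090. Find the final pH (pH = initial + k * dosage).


Formula: pH_final = pH_initial + k * base_pct
Substituting: pH_final = 2.5970 + 1.4090 * 1.6350
Result: 4.9007


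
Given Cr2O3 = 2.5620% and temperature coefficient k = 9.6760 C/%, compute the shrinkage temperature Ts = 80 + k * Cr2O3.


Formula: Ts = 80 + k * Cr2O3
Substituting: Ts = 80 + 9.6760 * 2.5620
Result: 104.7899 C


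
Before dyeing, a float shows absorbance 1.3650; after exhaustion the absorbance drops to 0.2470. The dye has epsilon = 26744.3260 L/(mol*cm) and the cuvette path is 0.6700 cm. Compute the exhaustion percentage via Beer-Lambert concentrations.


c_initial = A_i / (epsilon * l) = 1.3650 / (26744.3260 * 0.6700) = 7.6177e-05 mol/L
c_final = A_f / (epsilon * l) = 0.2470 / (26744.3260 * 0.6700) = 1.3784e-05 mol/L
Exhaustion = (c_initial - c_final) / c_initial * 100 = (7.6177e-05 - 1.3784e-05) / 7.6177e-05 * 100 = 81.9048 %


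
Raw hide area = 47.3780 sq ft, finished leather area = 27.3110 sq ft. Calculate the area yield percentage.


Formula: Yield = finished / raw * 100
Substituting: Yield = 27.3110 / 47.3780 * 100
Result: 57.6449 %


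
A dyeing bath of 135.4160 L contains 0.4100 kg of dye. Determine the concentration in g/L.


Formula: Conc = dye_mass(kg) / volume(L) * 1000
Substituting: Conc = 0.4100 / 135.4160 * 1000
Result: 3.0277 g/L


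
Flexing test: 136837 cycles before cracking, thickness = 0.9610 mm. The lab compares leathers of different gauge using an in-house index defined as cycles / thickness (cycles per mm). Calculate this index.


Formula: Index = cycles / thickness
Substituting: Index = 136837 / 0.9610
Result: 142390.2185 cycles/mm


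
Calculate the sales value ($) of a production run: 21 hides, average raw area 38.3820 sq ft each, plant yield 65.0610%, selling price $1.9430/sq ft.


Raw_total = N * avg_area = 21 * 38.3820 = 806.0220 sq ft
Finished = Raw_total * yield / 100 = 806.0220 * 65.0610 / 100 = 524.4060 sq ft
Value = Finished * price = 524.4060 * 1.9430 = 1018.9208 $


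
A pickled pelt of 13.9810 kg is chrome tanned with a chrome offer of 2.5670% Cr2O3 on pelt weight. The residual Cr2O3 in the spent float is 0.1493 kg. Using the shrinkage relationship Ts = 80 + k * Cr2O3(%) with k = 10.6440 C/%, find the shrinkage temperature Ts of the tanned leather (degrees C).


Offered = pelt * offer_pct / 100 = 13.9810 * 2.5670 / 100 = 0.3589 kg
Uptake = offered - residual = 0.3589 - 0.1493 = 0.2096 kg
Cr2O3% on pelt = uptake / pelt * 100 = 0.2096 / 13.9810 * 100 = 1.4991 %
Ts = 80 + k * Cr2O3% = 80 + 10.6440 * 1.4991 = 95.9567 C


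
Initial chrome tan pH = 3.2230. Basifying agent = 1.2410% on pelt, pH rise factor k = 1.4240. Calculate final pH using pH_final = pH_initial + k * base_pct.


Formula: pH_final = pH_initial + k * base_pct
Substituting: pH_final = 3.2230 + 1.4240 * 1.2410
Result: 4.9902


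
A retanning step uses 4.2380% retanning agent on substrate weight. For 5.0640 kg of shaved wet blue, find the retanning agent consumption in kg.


Formula: Retan = substrate * pct / 100
Substituting: Retan = 5.0640 * 4.2380 / 100
Result: 0.2146 kg


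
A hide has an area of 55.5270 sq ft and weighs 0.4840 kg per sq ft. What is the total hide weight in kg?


Formula: Weight = area * weight_per_sqft
Substituting: Weight = 55.5270 * 0.4840
Result: 26.8751 kg


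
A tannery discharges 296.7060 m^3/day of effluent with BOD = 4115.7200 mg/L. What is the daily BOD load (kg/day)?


Formula: BOD_load = volume * conc / 1000
Substituting: BOD_load = 296.7060 * 4115.7200 / 1000
Result: 1221.1588 kg/day


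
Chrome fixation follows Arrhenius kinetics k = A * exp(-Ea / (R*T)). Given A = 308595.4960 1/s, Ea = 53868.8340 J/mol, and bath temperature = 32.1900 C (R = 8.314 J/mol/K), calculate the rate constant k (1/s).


T_K = T_C + 273.15 = 32.1900 + 273.15 = 305.3400 K
exponent = -Ea / (R * T_K) = -53868.8340 / (8.314 * 305.3400) = -21.2199
k = A * exp(exponent) = 308595.4960 * exp(-21.2199) = 1.8780e-04 1/s


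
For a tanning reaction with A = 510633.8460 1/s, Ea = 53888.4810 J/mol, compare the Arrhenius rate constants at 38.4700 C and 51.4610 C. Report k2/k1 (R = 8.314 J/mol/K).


T1 = 38.4700 + 273.15 = 311.6200 K; T2 = 51.4610 + 273.15 = 324.6110 K
k1 = A * exp(-Ea/(R*T1)) = 510633.8460 * exp(-53888.4810/(8.314*311.6200)) = 4.7298e-04 1/s
k2 = A * exp(-Ea/(R*T2)) = 510633.8460 * exp(-53888.4810/(8.314*324.6110)) = 0.00108731 1/s
k2/k1 = 0.00108731 / 4.7298e-04 = 2.2989


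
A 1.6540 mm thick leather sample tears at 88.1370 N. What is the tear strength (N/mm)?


Formula: Tear strength = force / thickness
Substituting: Tear strength = 88.1370 / 1.6540
Result: 53.2872 N/mm


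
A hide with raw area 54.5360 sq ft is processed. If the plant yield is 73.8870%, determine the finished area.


Formula: finished = raw * yield / 100
Substituting: finished = 54.5360 * 73.8870 / 100
Result: 40.2950 sq ft


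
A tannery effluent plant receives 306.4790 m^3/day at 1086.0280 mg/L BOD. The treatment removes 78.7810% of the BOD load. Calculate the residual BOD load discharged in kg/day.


Load_in = volume * conc / 1000 = 306.4790 * 1086.0280 / 1000 = 332.8448 kg/day
Removed = Load_in * eff / 100 = 332.8448 * 78.7810 / 100 = 262.2184 kg/day
Load_out = Load_in - Removed = 332.8448 - 262.2184 = 70.6263 kg/day


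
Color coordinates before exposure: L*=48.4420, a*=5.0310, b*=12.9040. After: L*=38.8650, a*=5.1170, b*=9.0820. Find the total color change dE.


dL = -9.5770, da = 0.086, db = -3.8220
dE = sqrt((-9.5770)^2 + 0.086^2 + (-3.8220)^2) = 10.3118


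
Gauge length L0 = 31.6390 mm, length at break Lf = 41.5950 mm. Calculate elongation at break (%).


Formula: Elongation = (Lf - L0) / L0 * 100
Substituting: Elongation = (41.5950 - 31.6390) / 31.6390 * 100
Result: 31.4675 %


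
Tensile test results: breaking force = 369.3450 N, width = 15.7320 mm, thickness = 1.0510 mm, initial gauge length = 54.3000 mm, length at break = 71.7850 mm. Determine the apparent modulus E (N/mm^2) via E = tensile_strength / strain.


TS = F / (w * t) = 369.3450 / (15.7320 * 1.0510) = 22.3381 N/mm^2
strain = (Lf - L0) / L0 = (71.7850 - 54.3000) / 54.3000 = 0.3220
E = TS / strain = 22.3381 / 0.3220 = 69.3713 N/mm^2


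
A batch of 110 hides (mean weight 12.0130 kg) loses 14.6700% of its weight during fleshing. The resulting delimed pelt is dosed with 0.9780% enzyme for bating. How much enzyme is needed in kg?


Total_raw = N * avg_wt = 110 * 12.0130 = 1321.4300 kg
Substrate = Total_raw * (1 - loss/100) = 1321.4300 * (1 - 14.6700/100) = 1127.5762 kg
Enzyme = Substrate * pct / 100 = 1127.5762 * 0.9780 / 100 = 11.0277 kg


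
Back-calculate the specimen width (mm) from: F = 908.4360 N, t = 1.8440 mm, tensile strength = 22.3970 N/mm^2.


Formula: w = F / (TS * t)
Substituting: w = 908.4360 / (22.3970 * 1.8440)
Result: 21.9960 mm


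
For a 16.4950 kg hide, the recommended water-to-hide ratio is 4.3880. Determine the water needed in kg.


Formula: Water = hide_weight * ratio
Substituting: Water = 16.4950 * 4.3880
Result: 72.3801 kg


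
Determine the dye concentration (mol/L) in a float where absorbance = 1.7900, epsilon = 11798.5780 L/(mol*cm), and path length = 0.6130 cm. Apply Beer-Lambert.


Formula: c = A / (epsilon * l)
Substituting: c = 1.7900 / (11798.5780 * 0.6130)
Result: 2.4749e-04 mol/L


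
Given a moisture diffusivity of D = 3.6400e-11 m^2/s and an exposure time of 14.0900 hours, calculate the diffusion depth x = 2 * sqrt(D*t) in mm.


t = 14.0900 hr * 3600 = 50724.0000 s
D * t = 3.6400e-11 * 50724.0000 = 1.8464e-06
x = 2 * sqrt(D*t) = 2 * sqrt(1.8464e-06) = 0.00271761 m = 2.7176 mm


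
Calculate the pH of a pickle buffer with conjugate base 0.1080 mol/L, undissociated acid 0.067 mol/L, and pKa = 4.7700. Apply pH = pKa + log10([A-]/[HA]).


ratio = [A-] / [HA] = 0.1080 / 0.067 = 1.6119
log10(ratio) = 0.2073
pH = pKa + log10(ratio) = 4.7700 + 0.2073 = 4.9773


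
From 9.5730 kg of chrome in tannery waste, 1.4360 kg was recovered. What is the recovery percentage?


Formula: Recovery = recovered / input * 100
Substituting: Recovery = 1.4360 / 9.5730 * 100
Result: 15.0005 %


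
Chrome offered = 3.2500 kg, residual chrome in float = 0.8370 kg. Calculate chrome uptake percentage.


Formula: Uptake = (offered - residual) / offered * 100
Substituting: Uptake = (3.2500 - 0.8370) / 3.2500 * 100
Result: 74.2462 %


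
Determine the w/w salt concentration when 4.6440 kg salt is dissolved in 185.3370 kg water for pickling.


Formula: Conc = salt / (water + salt) * 100
Substituting: Conc = 4.6440 / (185.3370 + 4.6440) * 100
Result: 2.4445 %


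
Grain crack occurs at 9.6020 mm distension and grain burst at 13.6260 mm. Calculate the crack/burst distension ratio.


Formula: Ratio = crack / burst
Substituting: Ratio = 9.6020 / 13.6260
Result: 0.7047


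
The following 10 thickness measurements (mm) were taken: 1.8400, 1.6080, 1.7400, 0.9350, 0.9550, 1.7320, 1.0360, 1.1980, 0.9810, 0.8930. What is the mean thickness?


Formula: Average = sum / n
Substituting: Average = 12.9180 / 10
Result: 1.2918 mm


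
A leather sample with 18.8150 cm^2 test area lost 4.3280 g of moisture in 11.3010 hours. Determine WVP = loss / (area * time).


Formula: WVP = loss / (area * time)
Substituting: WVP = 4.3280 / (18.8150 * 11.3010)
Result: 0.0203548 g/(cm^2*hr)


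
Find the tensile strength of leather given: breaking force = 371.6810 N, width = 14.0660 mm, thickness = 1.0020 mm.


Formula: TS = force / (width * thickness)
Substituting: TS = 371.6810 / (14.0660 * 1.0020)
Result: 26.3713 N/mm^2


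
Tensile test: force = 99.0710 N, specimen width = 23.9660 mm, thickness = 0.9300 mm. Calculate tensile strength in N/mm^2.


Formula: TS = force / (width * thickness)
Substituting: TS = 99.0710 / (23.9660 * 0.9300)
Result: 4.4450 N/mm^2


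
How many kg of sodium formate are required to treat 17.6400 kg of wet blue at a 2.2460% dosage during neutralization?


Formula: Neutralizer = substrate * pct / 100
Substituting: Neutralizer = 17.6400 * 2.2460 / 100
Result: 0.3962 kg


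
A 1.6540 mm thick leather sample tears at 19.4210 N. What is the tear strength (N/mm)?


Formula: Tear strength = force / thickness
Substituting: Tear strength = 19.4210 / 1.6540
Result: 11.7418 N/mm


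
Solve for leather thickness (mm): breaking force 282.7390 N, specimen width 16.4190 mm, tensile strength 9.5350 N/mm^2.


Formula: t = F / (TS * w)
Substituting: t = 282.7390 / (9.5350 * 16.4190)
Result: 1.8060 mm


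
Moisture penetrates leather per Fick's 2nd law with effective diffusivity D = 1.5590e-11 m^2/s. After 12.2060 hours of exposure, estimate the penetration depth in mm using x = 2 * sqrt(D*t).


t = 12.2060 hr * 3600 = 43941.6000 s
D * t = 1.5590e-11 * 43941.6000 = 6.8505e-07
x = 2 * sqrt(D*t) = 2 * sqrt(6.8505e-07) = 0.00165535 m = 1.6554 mm


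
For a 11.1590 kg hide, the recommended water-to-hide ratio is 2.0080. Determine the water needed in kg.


Formula: Water = hide_weight * ratio
Substituting: Water = 11.1590 * 2.0080
Result: 22.4073 kg


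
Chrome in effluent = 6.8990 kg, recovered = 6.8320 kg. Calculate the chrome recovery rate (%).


Formula: Recovery = recovered / input * 100
Substituting: Recovery = 6.8320 / 6.8990 * 100
Result: 99.0288 %


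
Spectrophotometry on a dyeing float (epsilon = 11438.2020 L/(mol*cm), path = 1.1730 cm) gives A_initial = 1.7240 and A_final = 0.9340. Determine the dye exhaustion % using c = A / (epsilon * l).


c_initial = A_i / (epsilon * l) = 1.7240 / (11438.2020 * 1.1730) = 1.2849e-04 mol/L
c_final = A_f / (epsilon * l) = 0.9340 / (11438.2020 * 1.1730) = 6.9613e-05 mol/L
Exhaustion = (c_initial - c_final) / c_initial * 100 = (1.2849e-04 - 6.9613e-05) / 1.2849e-04 * 100 = 45.8237 %


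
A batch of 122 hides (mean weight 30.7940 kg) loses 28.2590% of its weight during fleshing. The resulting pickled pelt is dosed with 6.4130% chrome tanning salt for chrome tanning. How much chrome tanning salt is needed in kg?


Total_raw = N * avg_wt = 122 * 30.7940 = 3756.8680 kg
Substrate = Total_raw * (1 - loss/100) = 3756.8680 * (1 - 28.2590/100) = 2695.2147 kg
Chrome = Substrate * pct / 100 = 2695.2147 * 6.4130 / 100 = 172.8441 kg


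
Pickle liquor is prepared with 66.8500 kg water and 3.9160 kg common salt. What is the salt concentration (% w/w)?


Formula: Conc = salt / (water + salt) * 100
Substituting: Conc = 3.9160 / (66.8500 + 3.9160) * 100
Result: 5.5337 %


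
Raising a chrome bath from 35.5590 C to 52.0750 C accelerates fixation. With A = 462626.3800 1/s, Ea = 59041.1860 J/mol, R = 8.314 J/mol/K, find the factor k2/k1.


T1 = 35.5590 + 273.15 = 308.7090 K; T2 = 52.0750 + 273.15 = 325.2250 K
k1 = A * exp(-Ea/(R*T1)) = 462626.3800 * exp(-59041.1860/(8.314*308.7090)) = 4.7304e-05 1/s
k2 = A * exp(-Ea/(R*T2)) = 462626.3800 * exp(-59041.1860/(8.314*325.2250)) = 1.5214e-04 1/s
k2/k1 = 1.5214e-04 / 4.7304e-05 = 3.2162


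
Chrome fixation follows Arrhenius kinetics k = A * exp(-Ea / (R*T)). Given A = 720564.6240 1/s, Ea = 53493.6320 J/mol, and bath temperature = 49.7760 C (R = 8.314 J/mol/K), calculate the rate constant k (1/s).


T_K = T_C + 273.15 = 49.7760 + 273.15 = 322.9260 K
exponent = -Ea / (R * T_K) = -53493.6320 / (8.314 * 322.9260) = -19.9246
k = A * exp(exponent) = 720564.6240 * exp(-19.9246) = 0.00160155 1/s


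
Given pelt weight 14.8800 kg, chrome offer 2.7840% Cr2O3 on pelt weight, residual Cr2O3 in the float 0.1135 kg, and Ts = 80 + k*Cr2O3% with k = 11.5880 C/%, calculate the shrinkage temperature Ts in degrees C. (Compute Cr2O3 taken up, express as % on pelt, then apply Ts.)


Offered = pelt * offer_pct / 100 = 14.8800 * 2.7840 / 100 = 0.4143 kg
Uptake = offered - residual = 0.4143 - 0.1135 = 0.3008 kg
Cr2O3% on pelt = uptake / pelt * 100 = 0.3008 / 14.8800 * 100 = 2.0212 %
Ts = 80 + k * Cr2O3% = 80 + 11.5880 * 2.0212 = 103.4220 C


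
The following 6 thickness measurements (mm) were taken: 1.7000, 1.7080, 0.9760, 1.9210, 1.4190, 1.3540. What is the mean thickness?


Formula: Average = sum / n
Substituting: Average = 9.0780 / 6
Result: 1.5130 mm


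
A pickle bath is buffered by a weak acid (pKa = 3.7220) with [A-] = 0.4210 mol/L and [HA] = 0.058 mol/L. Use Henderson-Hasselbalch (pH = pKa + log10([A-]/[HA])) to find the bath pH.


ratio = [A-] / [HA] = 0.4210 / 0.058 = 7.2586
log10(ratio) = 0.8609
pH = pKa + log10(ratio) = 3.7220 + 0.8609 = 4.5829


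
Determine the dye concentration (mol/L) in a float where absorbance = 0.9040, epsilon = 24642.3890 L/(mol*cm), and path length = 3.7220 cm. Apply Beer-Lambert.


Formula: c = A / (epsilon * l)
Substituting: c = 0.9040 / (24642.3890 * 3.7220)
Result: 9.8562e-06 mol/L


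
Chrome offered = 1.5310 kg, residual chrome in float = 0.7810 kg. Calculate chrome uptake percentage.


Formula: Uptake = (offered - residual) / offered * 100
Substituting: Uptake = (1.5310 - 0.7810) / 1.5310 * 100
Result: 48.9876 %


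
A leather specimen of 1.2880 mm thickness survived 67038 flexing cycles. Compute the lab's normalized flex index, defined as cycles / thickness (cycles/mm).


Formula: Index = cycles / thickness
Substituting: Index = 67038 / 1.2880
Result: 52048.1366 cycles/mm


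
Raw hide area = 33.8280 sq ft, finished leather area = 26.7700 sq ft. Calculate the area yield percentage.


Formula: Yield = finished / raw * 100
Substituting: Yield = 26.7700 / 33.8280 * 100
Result: 79.1356 %


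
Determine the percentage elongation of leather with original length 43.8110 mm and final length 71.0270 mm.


Formula: Elongation = (Lf - L0) / L0 * 100
Substituting: Elongation = (71.0270 - 43.8110) / 43.8110 * 100
Result: 62.1214 %


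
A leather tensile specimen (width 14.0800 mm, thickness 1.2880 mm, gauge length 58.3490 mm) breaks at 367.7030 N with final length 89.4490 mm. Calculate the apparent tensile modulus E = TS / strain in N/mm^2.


TS = F / (w * t) = 367.7030 / (14.0800 * 1.2880) = 20.2758 N/mm^2
strain = (Lf - L0) / L0 = (89.4490 - 58.3490) / 58.3490 = 0.5330
E = TS / strain = 20.2758 / 0.5330 = 38.0410 N/mm^2


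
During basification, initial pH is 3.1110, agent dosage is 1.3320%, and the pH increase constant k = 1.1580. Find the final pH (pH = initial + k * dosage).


Formula: pH_final = pH_initial + k * base_pct
Substituting: pH_final = 3.1110 + 1.1580 * 1.3320
Result: 4.6535


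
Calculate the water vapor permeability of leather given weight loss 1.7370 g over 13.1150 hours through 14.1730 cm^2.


Formula: WVP = loss / (area * time)
Substituting: WVP = 1.7370 / (14.1730 * 13.1150)
Result: 0.00934479 g/(cm^2*hr)
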